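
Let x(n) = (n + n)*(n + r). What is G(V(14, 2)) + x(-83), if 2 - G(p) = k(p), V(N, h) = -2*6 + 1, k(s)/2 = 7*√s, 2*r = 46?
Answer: 9962 - 14*I*√11 ≈ 9962.0 - 46.433*I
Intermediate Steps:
r = 23 (r = (½)*46 = 23)
k(s) = 14*√s (k(s) = 2*(7*√s) = 14*√s)
V(N, h) = -11 (V(N, h) = -12 + 1 = -11)
x(n) = 2*n*(23 + n) (x(n) = (n + n)*(n + 23) = (2*n)*(23 + n) = 2*n*(23 + n))
G(p) = 2 - 14*√p
G(V(14, 2)) + x(-83) = (2 - 14*I*√11) + 2*(-83)*(23 - 83) = (2 - 14*I*√11) + 2*(-83)*(-60) = (2 - 14*I*√11) + 9960 = 9962 - 14*I*√11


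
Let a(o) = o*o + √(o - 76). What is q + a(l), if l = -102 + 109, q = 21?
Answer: 70 + I*√69 ≈ 70.0 + 8.3066*I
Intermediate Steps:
l = 7
a(o) = o² + √(-76 + o)
q + a(l) = 21 + (7² + √(-76 + 7)) = 21 + (49 + √(-69)) = 21 + (49 + I*√69) = 70 + I*√69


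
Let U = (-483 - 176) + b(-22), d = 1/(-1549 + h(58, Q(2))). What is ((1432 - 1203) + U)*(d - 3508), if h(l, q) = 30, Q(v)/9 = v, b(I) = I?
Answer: 2408551156/1519 ≈ 1.5856e+6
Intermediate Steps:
Q(v) = 9*v
d = -1/1519 (d = 1/(-1549 + 30) = 1/(-1519) = -1/1519 ≈ -0.00065833)
U = -681 (U = (-483 - 176) - 22 = -659 - 22 = -681)
((1432 - 1203) + U)*(d - 3508) = ((1432 - 1203) - 681)*(-1/1519 - 3508) = (229 - 681)*(-5328653/1519) = -452*(-5328653/1519) = 2408551156/1519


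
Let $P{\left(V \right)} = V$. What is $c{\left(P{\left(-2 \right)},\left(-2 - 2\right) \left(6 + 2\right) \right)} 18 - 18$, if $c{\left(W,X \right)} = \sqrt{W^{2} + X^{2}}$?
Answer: $-18 + 36 \sqrt{257} \approx 559.12$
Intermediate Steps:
$c{\left(P{\left(-2 \right)},\left(-2 - 2\right) \left(6 + 2\right) \right)} 18 - 18 = \sqrt{\left(-2\right)^{2} + \left(\left(-2 - 2\right) \left(6 + 2\right)\right)^{2}} \cdot 18 - 18 = \sqrt{4 + \left(\left(-4\right) 8\right)^{2}} \cdot 18 - 18 = \sqrt{4 + \left(-32\right)^{2}} \cdot 18 - 18 = \sqrt{4 + 1024} \cdot 18 - 18 = \sqrt{1028} \cdot 18 - 18 = 2 \sqrt{257} \cdot 18 - 18 = 36 \sqrt{257} - 18 = -18 + 36 \sqrt{257}$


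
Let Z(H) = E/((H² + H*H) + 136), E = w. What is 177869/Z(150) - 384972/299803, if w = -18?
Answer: -171921927712732/385461 ≈ -4.4602e+8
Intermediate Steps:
E = -18
Z(H) = -18/(136 + 2*H²) (Z(H) = -18/((H² + H*H) + 136) = -18/((H² + H²) + 136) = -18/(2*H² + 136) = -18/(136 + 2*H²))
177869/Z(150) - 384972/299803 = 177869/((-9/(68 + 150²))) - 384972/299803 = 177869/((-9/(68 + 22500))) - 384972*1/299803 = 177869/((-9/22568)) - 54996/42829 = 177869/((-9*1/22568)) - 54996/42829 = 177869/(-9/22568) - 54996/42829 = 177869*(-22568/9) - 54996/42829 = -4014147592/9 - 54996/42829 = -171921927712732/385461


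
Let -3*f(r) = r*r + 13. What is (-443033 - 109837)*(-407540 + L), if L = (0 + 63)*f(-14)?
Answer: 227743186230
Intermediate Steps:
f(r) = -13/3 - r²/3 (f(r) = -(r*r + 13)/3 = -(r² + 13)/3 = -(13 + r²)/3 = -13/3 - r²/3)
L = -4389 (L = (0 + 63)*(-13/3 - ⅓*(-14)²) = 63*(-13/3 - ⅓*196) = 63*(-13/3 - 196/3) = 63*(-209/3) = -4389)
(-443033 - 109837)*(-407540 + L) = (-443033 - 109837)*(-407540 - 4389) = -552870*(-411929) = 227743186230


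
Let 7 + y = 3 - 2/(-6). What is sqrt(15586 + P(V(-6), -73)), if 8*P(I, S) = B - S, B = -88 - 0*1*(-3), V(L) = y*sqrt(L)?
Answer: sqrt(249346)/4 ≈ 124.84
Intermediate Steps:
y = -11/3 (y = -7 + (3 - 2/(-6)) = -7 + (3 - 2*(-1/6)) = -7 + (3 + 1/3) = -7 + 10/3 = -11/3 ≈ -3.6667)
V(L) = -11*sqrt(L)/3
B = -88 (B = -88 - 0*(-3) = -88 - 1*0 = -88 + 0 = -88)
P(I, S) = -11 - S/8 (P(I, S) = (-88 - S)/8 = -11 - S/8)
sqrt(15586 + P(V(-6), -73)) = sqrt(15586 + (-11 - 1/8*(-73))) = sqrt(15586 + (-11 + 73/8)) = sqrt(15586 - 15/8) = sqrt(124673/8) = sqrt(249346)/4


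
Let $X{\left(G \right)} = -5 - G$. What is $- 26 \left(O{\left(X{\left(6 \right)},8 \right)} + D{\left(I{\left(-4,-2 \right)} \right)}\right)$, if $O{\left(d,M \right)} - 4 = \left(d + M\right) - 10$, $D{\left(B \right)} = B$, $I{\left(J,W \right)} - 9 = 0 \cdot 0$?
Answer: $0$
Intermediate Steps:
$I{\left(J,W \right)} = 9$ ($I{\left(J,W \right)} = 9 + 0 \cdot 0 = 9 + 0 = 9$)
$O{\left(d,M \right)} = -6 + M + d$ ($O{\left(d,M \right)} = 4 - \left(10 - M - d\right) = 4 + \left(-10 + M + d\right) = -6 + M + d$)
$- 26 \left(O{\left(X{\left(6 \right)},8 \right)} + D{\left(I{\left(-4,-2 \right)} \right)}\right) = - 26 \left(\left(-6 + 8 - 11\right) + 9\right) = - 26 \left(-9 + 9\right) = \left(-26\right) 0 = 0$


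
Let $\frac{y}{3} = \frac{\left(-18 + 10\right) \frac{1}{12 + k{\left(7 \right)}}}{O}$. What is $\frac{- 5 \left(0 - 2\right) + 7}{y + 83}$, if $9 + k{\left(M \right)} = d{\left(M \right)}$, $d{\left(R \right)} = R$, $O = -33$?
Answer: $\frac{935}{4569} \approx 0.20464$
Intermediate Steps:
$k{\left(M \right)} = -9 + M$
$y = \frac{4}{55}$ ($y = 3 \frac{\left(-18 + 10\right) \frac{1}{12 + \left(-9 + 7\right)}}{-33} = 3 - \frac{8}{12 - 2} \left(- \frac{1}{33}\right) = 3 - \frac{8}{10} \left(- \frac{1}{33}\right) = 3 \left(-8\right) \frac{1}{10} \left(- \frac{1}{33}\right) = 3 \left(\left(- \frac{4}{5}\right) \left(- \frac{1}{33}\right)\right) = 3 \cdot \frac{4}{165} = \frac{4}{55} \approx 0.072727$)
$\frac{- 5 \left(0 - 2\right) + 7}{y + 83} = \frac{- 5 \left(0 - 2\right) + 7}{\frac{4}{55} + 83} = \frac{\left(-5\right) \left(-2\right) + 7}{\frac{4569}{55}} = \left(10 + 7\right) \frac{55}{4569} = 17 \cdot \frac{55}{4569} = \frac{935}{4569}$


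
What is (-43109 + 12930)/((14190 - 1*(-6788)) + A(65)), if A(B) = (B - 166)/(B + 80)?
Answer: -4375955/3041709 ≈ -1.4387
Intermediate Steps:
A(B) = (-166 + B)/(80 + B)
(-43109 + 12930)/((14190 - 1*(-6788)) + A(65)) = (-43109 + 12930)/((14190 - 1*(-6788)) + (-166 + 65)/(80 + 65)) = -30179/((14190 + 6788) - 101/145) = -30179/(20978 + (1/145)*(-101)) = -30179/(20978 - 101/145) = -30179/3041709/145 = -30179*145/3041709 = -4375955/3041709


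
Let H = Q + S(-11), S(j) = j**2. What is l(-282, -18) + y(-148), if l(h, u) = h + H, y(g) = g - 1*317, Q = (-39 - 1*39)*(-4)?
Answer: -314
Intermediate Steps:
Q = 312 (Q = (-39 - 39)*(-4) = -78*(-4) = 312)
H = 433 (H = 312 + (-11)**2 = 312 + 121 = 433)
y(g) = -317 + g (y(g) = g - 317 = -317 + g)
l(h, u) = 433 + h (l(h, u) = h + 433 = 433 + h)
l(-282, -18) + y(-148) = (433 - 282) + (-317 - 148) = 151 - 465 = -314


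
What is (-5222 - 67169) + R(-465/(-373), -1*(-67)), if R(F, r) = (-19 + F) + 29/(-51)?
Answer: -1377442532/19023 ≈ -72409.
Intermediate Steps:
R(F, r) = -998/51 + F (R(F, r) = (-19 + F) + 29*(-1/51) = (-19 + F) - 29/51 = -998/51 + F)
(-5222 - 67169) + R(-465/(-373), -1*(-67)) = (-5222 - 67169) + (-998/51 - 465/(-373)) = -72391 + (-998/51 - 465*(-1/373)) = -72391 + (-998/51 + 465/373) = -72391 - 348539/19023 = -1377442532/19023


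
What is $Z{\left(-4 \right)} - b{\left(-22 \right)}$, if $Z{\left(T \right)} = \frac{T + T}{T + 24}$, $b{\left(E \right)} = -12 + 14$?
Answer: $- \frac{12}{5} \approx -2.4$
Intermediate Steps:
$b{\left(E \right)} = 2$
$Z{\left(T \right)} = \frac{2 T}{24 + T}$
$Z{\left(-4 \right)} - b{\left(-22 \right)} = 2 \left(-4\right) \frac{1}{24 - 4} - 2 = 2 \left(-4\right) \frac{1}{20} - 2 = - \frac{2}{5} - 2 = - \frac{12}{5}$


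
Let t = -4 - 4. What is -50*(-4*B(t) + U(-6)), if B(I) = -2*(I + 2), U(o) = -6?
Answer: 2700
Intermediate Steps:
t = -8
B(I) = -4 - 2*I (B(I) = -2*(2 + I) = -4 - 2*I)
-50*(-4*B(t) + U(-6)) = -50*(-4*(-4 - 2*(-8)) - 6) = -50*(-4*(-4 + 16) - 6) = -50*(-4*12 - 6) = -50*(-48 - 6) = -50*(-54) = 2700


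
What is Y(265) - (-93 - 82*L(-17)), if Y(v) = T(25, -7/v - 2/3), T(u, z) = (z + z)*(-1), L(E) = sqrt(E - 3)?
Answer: 75037/795 + 164*I*sqrt(5) ≈ 94.386 + 366.72*I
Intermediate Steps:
L(E) = sqrt(-3 + E)
T(u, z) = -2*z (T(u, z) = (2*z)*(-1) = -2*z)
Y(v) = 4/3 + 14/v (Y(v) = -2*(-7/v - 2/3) = -2*(-2/3 - 7/v) = 4/3 + 14/v)
Y(265) - (-93 - 82*L(-17)) = (4/3 + 14/265) - (-93 - 82*sqrt(-3 - 17)) = (4/3 + 14*(1/265)) - (-93 - 164*I*sqrt(5)) = (4/3 + 14/265) - (-93 - 164*I*sqrt(5)) = 1102/795 - (-93 - 164*I*sqrt(5)) = 1102/795 + (93 + 164*I*sqrt(5)) = 75037/795 + 164*I*sqrt(5)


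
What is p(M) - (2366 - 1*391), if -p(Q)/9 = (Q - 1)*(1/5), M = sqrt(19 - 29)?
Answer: -9866/5 - 9*I*sqrt(10)/5 ≈ -1973.2 - 5.6921*I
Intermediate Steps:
M = I*sqrt(10) (M = sqrt(-10) = I*sqrt(10) ≈ 3.1623*I)
p(Q) = 9/5 - 9*Q/5 (p(Q) = -9*(Q - 1)*1/5 = -9*(-1 + Q)*1*(1/5) = -9*(-1 + Q)/5 = -9*(-1/5 + Q/5) = 9/5 - 9*Q/5)
p(M) - (2366 - 1*391) = (9/5 - 9*I*sqrt(10)/5) - (2366 - 1*391) = (9/5 - 9*I*sqrt(10)/5) - (2366 - 391) = (9/5 - 9*I*sqrt(10)/5) - 1*1975 = (9/5 - 9*I*sqrt(10)/5) - 1975 = -9866/5 - 9*I*sqrt(10)/5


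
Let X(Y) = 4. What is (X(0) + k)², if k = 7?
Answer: 121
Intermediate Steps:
(X(0) + k)² = (4 + 7)² = 11² = 121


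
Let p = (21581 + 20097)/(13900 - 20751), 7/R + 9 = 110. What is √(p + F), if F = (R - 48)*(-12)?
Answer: √1612281917906/53227 ≈ 23.855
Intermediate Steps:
R = 7/101 (R = 7/(-9 + 110) = 7/101 ≈ 0.069307)
p = -3206/527 (p = 41678/(-6851) = 41678*(-1/6851) = -3206/527 ≈ -6.0835)
F = 58092/101 (F = (7/101 - 48)*(-12) = -4841/101*(-12) = 58092/101 ≈ 575.17)
√(p + F) = √(-3206/527 + 58092/101) = √(30290678/53227) = √1612281917906/53227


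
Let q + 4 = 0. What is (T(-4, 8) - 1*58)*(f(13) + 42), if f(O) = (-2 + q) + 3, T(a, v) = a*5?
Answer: -3042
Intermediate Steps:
q = -4 (q = -4 + 0 = -4)
T(a, v) = 5*a
f(O) = -3 (f(O) = (-2 - 4) + 3 = -6 + 3 = -3)
(T(-4, 8) - 1*58)*(f(13) + 42) = (5*(-4) - 1*58)*(-3 + 42) = (-20 - 58)*39 = -78*39 = -3042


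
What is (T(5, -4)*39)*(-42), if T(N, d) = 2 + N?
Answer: -11466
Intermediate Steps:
(T(5, -4)*39)*(-42) = ((2 + 5)*39)*(-42) = (7*39)*(-42) = 273*(-42) = -11466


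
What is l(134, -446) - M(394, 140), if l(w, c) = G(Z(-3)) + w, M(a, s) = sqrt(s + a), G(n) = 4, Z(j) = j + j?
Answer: 138 - sqrt(534) ≈ 114.89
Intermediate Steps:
Z(j) = 2*j
M(a, s) = sqrt(a + s)
l(w, c) = 4 + w
l(134, -446) - M(394, 140) = (4 + 134) - sqrt(394 + 140) = 138 - sqrt(534)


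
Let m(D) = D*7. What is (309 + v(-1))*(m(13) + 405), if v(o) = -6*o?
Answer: 156240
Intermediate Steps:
m(D) = 7*D
(309 + v(-1))*(m(13) + 405) = (309 - 6*(-1))*(7*13 + 405) = (309 + 6)*(91 + 405) = 315*496 = 156240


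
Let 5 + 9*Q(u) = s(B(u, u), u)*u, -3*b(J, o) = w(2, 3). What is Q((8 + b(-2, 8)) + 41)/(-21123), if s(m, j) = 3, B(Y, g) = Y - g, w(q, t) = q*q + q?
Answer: -136/190107 ≈ -0.00071539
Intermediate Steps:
w(q, t) = q + q**2 (w(q, t) = q**2 + q = q + q**2)
b(J, o) = -2 (b(J, o) = -2*(1 + 2)/3 = -2*3/3 = -1/3*6 = -2)
Q(u) = -5/9 + u/3 (Q(u) = -5/9 + (3*u)/9 = -5/9 + u/3)
Q((8 + b(-2, 8)) + 41)/(-21123) = (-5/9 + ((8 - 2) + 41)/3)/(-21123) = (-5/9 + (6 + 41)/3)*(-1/21123) = (-5/9 + (1/3)*47)*(-1/21123) = (-5/9 + 47/3)*(-1/21123) = (136/9)*(-1/21123) = -136/190107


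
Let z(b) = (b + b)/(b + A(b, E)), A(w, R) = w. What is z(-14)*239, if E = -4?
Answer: 239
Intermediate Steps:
z(b) = 1 (z(b) = (b + b)/(b + b) = (2*b)/((2*b)) = (2*b)*(1/(2*b)) = 1)
z(-14)*239 = 1*239 = 239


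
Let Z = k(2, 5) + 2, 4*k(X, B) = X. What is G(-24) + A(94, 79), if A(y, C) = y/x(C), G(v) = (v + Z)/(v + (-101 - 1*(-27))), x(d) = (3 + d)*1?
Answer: 10975/8036 ≈ 1.3657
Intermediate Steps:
k(X, B) = X/4
Z = 5/2 (Z = (¼)*2 + 2 = ½ + 2 = 5/2 ≈ 2.5000)
x(d) = 3 + d
G(v) = (5/2 + v)/(-74 + v) (G(v) = (v + 5/2)/(v + (-101 - 1*(-27))) = (5/2 + v)/(v + (-101 + 27)) = (5/2 + v)/(v - 74) = (5/2 + v)/(-74 + v))
A(y, C) = y/(3 + C)
G(-24) + A(94, 79) = (5/2 - 24)/(-74 - 24) + 94/(3 + 79) = -43/2/(-98) + 94/82 = -1/98*(-43/2) + 94*(1/82) = 43/196 + 47/41 = 10975/8036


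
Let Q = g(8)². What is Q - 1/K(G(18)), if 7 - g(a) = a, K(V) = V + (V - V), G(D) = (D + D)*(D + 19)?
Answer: 1331/1332 ≈ 0.99925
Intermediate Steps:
G(D) = 2*D*(19 + D) (G(D) = (2*D)*(19 + D) = 2*D*(19 + D))
K(V) = V (K(V) = V + 0 = V)
g(a) = 7 - a
Q = 1 (Q = (7 - 1*8)² = (7 - 8)² = (-1)² = 1)
Q - 1/K(G(18)) = 1 - 1/(2*18*(19 + 18)) = 1 - 1/(2*18*37) = 1 - 1/1332 = 1331/1332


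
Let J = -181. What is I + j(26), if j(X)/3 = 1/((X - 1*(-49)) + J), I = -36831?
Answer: -3904089/106 ≈ -36831.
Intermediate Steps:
j(X) = 3/(-132 + X) (j(X) = 3/((X - 1*(-49)) - 181) = 3/((X + 49) - 181) = 3/((49 + X) - 181) = 3/(-132 + X))
I + j(26) = -36831 + 3/(-132 + 26) = -36831 + 3/(-106) = -36831 + 3*(-1/106) = -36831 - 3/106 = -3904089/106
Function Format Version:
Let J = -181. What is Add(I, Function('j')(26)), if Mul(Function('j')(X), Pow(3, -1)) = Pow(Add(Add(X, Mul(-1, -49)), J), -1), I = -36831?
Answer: Rational(-3904089, 106) ≈ -36831.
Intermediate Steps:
Function('j')(X) = Mul(3, Pow(Add(-132, X), -1)) (Function('j')(X) = Mul(3, Pow(Add(Add(X, Mul(-1, -49)), -181), -1)) = Mul(3, Pow(Add(Add(X, 49), -181), -1)) = Mul(3, Pow(Add(Add(49, X), -181), -1)) = Mul(3, Pow(Add(-132, X), -1)))
Add(I, Function('j')(26)) = Add(-36831, Mul(3, Pow(Add(-132, 26), -1))) = Add(-36831, Mul(3, Pow(-106, -1))) = Add(-36831, Mul(3, Rational(-1, 106))) = Add(-36831, Rational(-3, 106)) = Rational(-3904089, 106)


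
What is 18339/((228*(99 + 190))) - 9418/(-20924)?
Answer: 83691341/114893684 ≈ 0.72842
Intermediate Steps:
18339/((228*(99 + 190))) - 9418/(-20924) = 18339/((228*289)) - 9418*(-1/20924) = 18339/65892 + 4709/10462 = 18339*(1/65892) + 4709/10462 = 6113/21964 + 4709/10462 = 83691341/114893684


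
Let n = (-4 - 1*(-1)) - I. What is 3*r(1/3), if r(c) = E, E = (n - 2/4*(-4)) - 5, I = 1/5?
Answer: -93/5 ≈ -18.600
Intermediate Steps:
I = ⅕ ≈ 0.20000
n = -16/5 (n = (-4 - 1*(-1)) - 1*⅕ = (-4 + 1) - ⅕ = -3 - ⅕ = -16/5 ≈ -3.2000)
E = -31/5 (E = (-16/5 - 2/4*(-4)) - 5 = (-16/5 - 2*¼*(-4)) - 5 = (-16/5 - ½*(-4)) - 5 = (-16/5 + 2) - 5 = -6/5 - 5 = -31/5 ≈ -6.2000)
r(c) = -31/5
3*r(1/3) = 3*(-31/5) = -93/5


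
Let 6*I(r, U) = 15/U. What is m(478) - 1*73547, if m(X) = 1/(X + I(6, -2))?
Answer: -140254125/1907 ≈ -73547.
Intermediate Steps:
I(r, U) = 5/(2*U) (I(r, U) = (15/U)/6 = 5/(2*U))
m(X) = 1/(-5/4 + X) (m(X) = 1/(X + (5/2)/(-2)) = 1/(X + (5/2)*(-½)) = 1/(X - 5/4) = 1/(-5/4 + X))
m(478) - 1*73547 = 4/(-5 + 4*478) - 1*73547 = 4/(-5 + 1912) - 73547 = 4/1907 - 73547 = -140254125/1907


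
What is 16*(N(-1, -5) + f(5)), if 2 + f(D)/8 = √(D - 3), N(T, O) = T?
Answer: -272 + 128*√2 ≈ -90.981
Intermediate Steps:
f(D) = -16 + 8*√(-3 + D) (f(D) = -16 + 8*√(D - 3) = -16 + 8*√(-3 + D))
16*(N(-1, -5) + f(5)) = 16*(-1 + (-16 + 8*√(-3 + 5))) = 16*(-1 + (-16 + 8*√2)) = 16*(-17 + 8*√2) = -272 + 128*√2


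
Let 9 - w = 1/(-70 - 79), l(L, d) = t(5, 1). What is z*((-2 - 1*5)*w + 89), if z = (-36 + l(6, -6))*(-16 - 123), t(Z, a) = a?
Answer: 18812955/149 ≈ 1.2626e+5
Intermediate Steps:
l(L, d) = 1
w = 1342/149 (w = 9 - 1/(-70 - 79) = 9 - 1/(-149) = 9 - 1*(-1/149) = 9 + 1/149 = 1342/149 ≈ 9.0067)
z = 4865 (z = (-36 + 1)*(-16 - 123) = -35*(-139) = 4865)
z*((-2 - 1*5)*w + 89) = 4865*((-2 - 1*5)*(1342/149) + 89) = 4865*((-2 - 5)*(1342/149) + 89) = 4865*(-7*1342/149 + 89) = 4865*(-9394/149 + 89) = 4865*(3867/149) = 18812955/149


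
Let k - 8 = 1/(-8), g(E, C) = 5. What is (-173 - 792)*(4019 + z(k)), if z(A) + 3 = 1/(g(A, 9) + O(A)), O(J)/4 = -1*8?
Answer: -104635915/27 ≈ -3.8754e+6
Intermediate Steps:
k = 63/8 (k = 8 + 1/(-8) = 8 - ⅛ = 63/8 ≈ 7.8750)
O(J) = -32 (O(J) = 4*(-1*8) = 4*(-8) = -32)
z(A) = -82/27 (z(A) = -3 + 1/(5 - 32) = -3 + 1/(-27) = -3 - 1/27 = -82/27)
(-173 - 792)*(4019 + z(k)) = (-173 - 792)*(4019 - 82/27) = -965*108431/27 = -104635915/27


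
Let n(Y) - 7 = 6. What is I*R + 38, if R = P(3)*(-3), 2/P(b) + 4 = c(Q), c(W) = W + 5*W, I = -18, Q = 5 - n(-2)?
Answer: 467/13 ≈ 35.923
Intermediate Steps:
n(Y) = 13 (n(Y) = 7 + 6 = 13)
Q = -8 (Q = 5 - 1*13 = 5 - 13 = -8)
c(W) = 6*W
P(b) = -1/26 (P(b) = 2/(-4 + 6*(-8)) = 2/(-4 - 48) = 2/(-52) = 2*(-1/52) = -1/26)
R = 3/26 (R = -1/26*(-3) = 3/26 ≈ 0.11538)
I*R + 38 = -18*3/26 + 38 = -27/13 + 38 = 467/13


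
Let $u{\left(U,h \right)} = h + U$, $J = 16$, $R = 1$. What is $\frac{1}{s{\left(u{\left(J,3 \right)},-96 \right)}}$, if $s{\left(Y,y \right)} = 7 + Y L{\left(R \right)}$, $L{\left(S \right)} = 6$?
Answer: $\frac{1}{121} \approx 0.0082645$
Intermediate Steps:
$u{\left(U,h \right)} = U + h$
$s{\left(Y,y \right)} = 7 + 6 Y$ ($s{\left(Y,y \right)} = 7 + Y 6 = 7 + 6 Y$)
$\frac{1}{s{\left(u{\left(J,3 \right)},-96 \right)}} = \frac{1}{7 + 6 \left(16 + 3\right)} = \frac{1}{7 + 6 \cdot 19} = \frac{1}{7 + 114} = \frac{1}{121}$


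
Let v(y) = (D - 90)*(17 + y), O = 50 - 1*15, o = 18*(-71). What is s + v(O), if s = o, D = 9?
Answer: -5490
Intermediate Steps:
o = -1278
s = -1278
O = 35 (O = 50 - 15 = 35)
v(y) = -1377 - 81*y (v(y) = (9 - 90)*(17 + y) = -81*(17 + y) = -1377 - 81*y)
s + v(O) = -1278 + (-1377 - 81*35) = -1278 + (-1377 - 2835) = -1278 - 4212 = -5490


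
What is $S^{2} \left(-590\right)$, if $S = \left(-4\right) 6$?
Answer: $-339840$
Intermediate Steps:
$S = -24$
$S^{2} \left(-590\right) = \left(-24\right)^{2} \left(-590\right) = 576 \left(-590\right) = -339840$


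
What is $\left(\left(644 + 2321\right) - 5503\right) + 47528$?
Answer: $44990$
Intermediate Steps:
$\left(\left(644 + 2321\right) - 5503\right) + 47528 = \left(2965 + \left(-5625 + 122\right)\right) + 47528 = \left(2965 - 5503\right) + 47528 = -2538 + 47528 = 44990$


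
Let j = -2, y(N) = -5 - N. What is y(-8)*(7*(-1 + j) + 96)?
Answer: 225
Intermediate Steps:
y(-8)*(7*(-1 + j) + 96) = (-5 - 1*(-8))*(7*(-1 - 2) + 96) = (-5 + 8)*(7*(-3) + 96) = 3*(-21 + 96) = 3*75 = 225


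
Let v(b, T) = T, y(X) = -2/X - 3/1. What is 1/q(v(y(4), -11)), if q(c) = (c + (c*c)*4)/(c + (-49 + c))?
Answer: -71/473 ≈ -0.15011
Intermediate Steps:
y(X) = -3 - 2/X (y(X) = -2/X - 3*1 = -2/X - 3 = -3 - 2/X)
q(c) = (c + 4*c²)/(-49 + 2*c) (q(c) = (c + c²*4)/(-49 + 2*c) = (c + 4*c²)/(-49 + 2*c))
1/q(v(y(4), -11)) = 1/(-11*(1 + 4*(-11))/(-49 + 2*(-11))) = 1/(-11*(1 - 44)/(-49 - 22)) = 1/(-11*(-43)/(-71)) = 1/(-11*(-1/71)*(-43)) = 1/(-473/71) = -71/473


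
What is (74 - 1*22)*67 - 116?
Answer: 3368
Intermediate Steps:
(74 - 1*22)*67 - 116 = (74 - 22)*67 - 116 = 52*67 - 116 = 3484 - 116 = 3368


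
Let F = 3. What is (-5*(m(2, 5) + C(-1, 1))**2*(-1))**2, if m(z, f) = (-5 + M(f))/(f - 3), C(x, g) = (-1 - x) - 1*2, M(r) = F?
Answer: 2025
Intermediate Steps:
M(r) = 3
C(x, g) = -3 - x (C(x, g) = (-1 - x) - 2 = -3 - x)
m(z, f) = -2/(-3 + f) (m(z, f) = (-5 + 3)/(f - 3) = -2/(-3 + f))
(-5*(m(2, 5) + C(-1, 1))**2*(-1))**2 = (-5*(-2/(-3 + 5) + (-3 - 1*(-1)))**2*(-1))**2 = (-5*(-2/2 + (-3 + 1))**2*(-1))**2 = (-5*(-2*1/2 - 2)**2*(-1))**2 = (-5*(-1 - 2)**2*(-1))**2 = (-5*(-3)**2*(-1))**2 = (-5*9*(-1))**2 = (-45*(-1))**2 = 45**2 = 2025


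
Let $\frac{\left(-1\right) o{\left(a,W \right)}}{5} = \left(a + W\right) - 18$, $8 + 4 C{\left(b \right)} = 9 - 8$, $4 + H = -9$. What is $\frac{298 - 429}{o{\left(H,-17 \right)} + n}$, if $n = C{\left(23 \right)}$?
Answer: $- \frac{524}{953} \approx -0.54984$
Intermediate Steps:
$H = -13$ ($H = -4 - 9 = -13$)
$C{\left(b \right)} = - \frac{7}{4}$ ($C{\left(b \right)} = -2 + \frac{9 - 8}{4} = -2 + \frac{1}{4} \cdot 1 = -2 + \frac{1}{4} = - \frac{7}{4}$)
$n = - \frac{7}{4} \approx -1.75$
$o{\left(a,W \right)} = 90 - 5 W - 5 a$ ($o{\left(a,W \right)} = - 5 \left(\left(a + W\right) - 18\right) = - 5 \left(\left(W + a\right) - 18\right) = - 5 \left(-18 + W + a\right) = 90 - 5 W - 5 a$)
$\frac{298 - 429}{o{\left(H,-17 \right)} + n} = \frac{298 - 429}{\left(90 - -85 - -65\right) - \frac{7}{4}} = - \frac{131}{\left(90 + 85 + 65\right) - \frac{7}{4}} = - \frac{131}{240 - \frac{7}{4}} = - \frac{131}{\frac{953}{4}} = \left(-131\right) \frac{4}{953} = - \frac{524}{953}$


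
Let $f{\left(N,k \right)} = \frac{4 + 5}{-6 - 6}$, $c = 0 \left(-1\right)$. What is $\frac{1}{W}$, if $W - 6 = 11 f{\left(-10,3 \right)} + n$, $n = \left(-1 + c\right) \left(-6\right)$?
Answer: $\frac{4}{15} \approx 0.26667$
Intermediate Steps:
$c = 0$
$f{\left(N,k \right)} = - \frac{3}{4}$ ($f{\left(N,k \right)} = \frac{9}{-12} = 9 \left(- \frac{1}{12}\right) = - \frac{3}{4}$)
$n = 6$ ($n = \left(-1 + 0\right) \left(-6\right) = \left(-1\right) \left(-6\right) = 6$)
$W = \frac{15}{4}$ ($W = 6 + \left(11 \left(- \frac{3}{4}\right) + 6\right) = 6 + \left(- \frac{33}{4} + 6\right) = 6 - \frac{9}{4} = \frac{15}{4} \approx 3.75$)
$\frac{1}{W} = \frac{1}{\frac{15}{4}} = \frac{4}{15}$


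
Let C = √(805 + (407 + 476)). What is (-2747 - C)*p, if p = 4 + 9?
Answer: -35711 - 26*√422 ≈ -36245.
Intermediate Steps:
p = 13
C = 2*√422 (C = √(805 + 883) = √1688 = 2*√422 ≈ 41.085)
(-2747 - C)*p = (-2747 - 2*√422)*13 = -35711 - 26*√422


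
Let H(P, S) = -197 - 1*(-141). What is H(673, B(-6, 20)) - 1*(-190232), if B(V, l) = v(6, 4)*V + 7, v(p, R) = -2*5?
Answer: 190176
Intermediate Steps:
v(p, R) = -10
B(V, l) = 7 - 10*V (B(V, l) = -10*V + 7 = 7 - 10*V)
H(P, S) = -56 (H(P, S) = -197 + 141 = -56)
H(673, B(-6, 20)) - 1*(-190232) = -56 - 1*(-190232) = -56 + 190232 = 190176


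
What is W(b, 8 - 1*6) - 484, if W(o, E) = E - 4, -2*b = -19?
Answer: -486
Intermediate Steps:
b = 19/2 (b = -½*(-19) = 19/2 ≈ 9.5000)
W(o, E) = -4 + E
W(b, 8 - 1*6) - 484 = (-4 + (8 - 1*6)) - 484 = (-4 + (8 - 6)) - 484 = (-4 + 2) - 484 = -2 - 484 = -486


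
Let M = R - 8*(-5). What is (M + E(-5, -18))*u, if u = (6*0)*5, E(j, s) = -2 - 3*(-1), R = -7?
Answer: 0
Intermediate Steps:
E(j, s) = 1 (E(j, s) = -2 + 3 = 1)
M = 33 (M = -7 - 8*(-5) = -7 + 40 = 33)
u = 0 (u = 0*5 = 0)
(M + E(-5, -18))*u = (33 + 1)*0 = 34*0 = 0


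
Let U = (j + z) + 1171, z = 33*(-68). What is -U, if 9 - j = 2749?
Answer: 3813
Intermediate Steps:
j = -2740 (j = 9 - 1*2749 = 9 - 2749 = -2740)
z = -2244
U = -3813 (U = (-2740 - 2244) + 1171 = -4984 + 1171 = -3813)
-U = -1*(-3813) = 3813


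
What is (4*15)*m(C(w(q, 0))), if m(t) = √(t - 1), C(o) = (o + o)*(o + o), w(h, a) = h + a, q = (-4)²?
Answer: 60*√1023 ≈ 1919.1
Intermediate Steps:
q = 16
w(h, a) = a + h
C(o) = 4*o² (C(o) = (2*o)*(2*o) = 4*o²)
m(t) = √(-1 + t)
(4*15)*m(C(w(q, 0))) = (4*15)*√(-1 + 4*(0 + 16)²) = 60*√(-1 + 4*16²) = 60*√(-1 + 4*256) = 60*√(-1 + 1024) = 60*√1023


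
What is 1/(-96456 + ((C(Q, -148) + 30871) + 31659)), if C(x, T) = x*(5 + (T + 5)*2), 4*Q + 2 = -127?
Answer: -4/99455 ≈ -4.0219e-5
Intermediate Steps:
Q = -129/4 (Q = -1/2 + (1/4)*(-127) = -1/2 - 127/4 = -129/4 ≈ -32.250)
C(x, T) = x*(15 + 2*T) (C(x, T) = x*(5 + (5 + T)*2) = x*(5 + (10 + 2*T)) = x*(15 + 2*T))
1/(-96456 + ((C(Q, -148) + 30871) + 31659)) = 1/(-96456 + ((-129*(15 + 2*(-148))/4 + 30871) + 31659)) = 1/(-96456 + ((-129*(15 - 296)/4 + 30871) + 31659)) = 1/(-96456 + ((-129/4*(-281) + 30871) + 31659)) = 1/(-96456 + ((36249/4 + 30871) + 31659)) = 1/(-96456 + (159733/4 + 31659)) = 1/(-96456 + 286369/4) = 1/(-99455/4) = -4/99455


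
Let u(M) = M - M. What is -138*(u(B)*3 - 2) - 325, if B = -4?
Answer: -49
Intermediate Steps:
u(M) = 0
-138*(u(B)*3 - 2) - 325 = -138*(0*3 - 2) - 325 = -138*(0 - 2) - 325 = -138*(-2) - 325 = 276 - 325 = -49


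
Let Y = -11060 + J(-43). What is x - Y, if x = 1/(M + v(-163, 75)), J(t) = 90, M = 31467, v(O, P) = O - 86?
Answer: 342461461/31218 ≈ 10970.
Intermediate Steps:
v(O, P) = -86 + O
Y = -10970 (Y = -11060 + 90 = -10970)
x = 1/31218 (x = 1/(31467 + (-86 - 163)) = 1/(31467 - 249) = 1/31218 ≈ 3.2033e-5)
x - Y = 1/31218 - 1*(-10970) = 1/31218 + 10970 = 342461461/31218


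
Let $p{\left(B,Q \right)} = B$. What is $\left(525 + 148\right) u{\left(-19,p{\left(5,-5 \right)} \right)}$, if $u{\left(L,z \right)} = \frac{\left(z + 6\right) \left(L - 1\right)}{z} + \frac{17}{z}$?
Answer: $- \frac{136619}{5} \approx -27324.0$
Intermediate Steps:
$u{\left(L,z \right)} = \frac{17}{z} + \frac{\left(-1 + L\right) \left(6 + z\right)}{z}$ ($u{\left(L,z \right)} = \frac{\left(6 + z\right) \left(-1 + L\right)}{z} + \frac{17}{z} = \frac{\left(-1 + L\right) \left(6 + z\right)}{z} + \frac{17}{z} = \frac{17}{z} + \frac{\left(-1 + L\right) \left(6 + z\right)}{z}$)
$\left(525 + 148\right) u{\left(-19,p{\left(5,-5 \right)} \right)} = \left(525 + 148\right) \frac{11 + 6 \left(-19\right) + 5 \left(-1 - 19\right)}{5} = 673 \frac{11 - 114 + 5 \left(-20\right)}{5} = 673 \frac{11 - 114 - 100}{5} = 673 \cdot \frac{1}{5} \left(-203\right) = 673 \left(- \frac{203}{5}\right) = - \frac{136619}{5}$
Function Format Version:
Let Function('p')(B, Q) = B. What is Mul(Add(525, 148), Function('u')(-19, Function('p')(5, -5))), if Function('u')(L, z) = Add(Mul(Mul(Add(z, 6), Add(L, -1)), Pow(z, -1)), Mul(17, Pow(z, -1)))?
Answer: Rational(-136619, 5) ≈ -27324.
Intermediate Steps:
Function('u')(L, z) = Add(Mul(17, Pow(z, -1)), Mul(Pow(z, -1), Add(-1, L), Add(6, z))) (Function('u')(L, z) = Add(Mul(Mul(Add(6, z), Add(-1, L)), Pow(z, -1)), Mul(17, Pow(z, -1))) = Add(Mul(Mul(Add(-1, L), Add(6, z)), Pow(z, -1)), Mul(17, Pow(z, -1))) = Add(Mul(Pow(z, -1), Add(-1, L), Add(6, z)), Mul(17, Pow(z, -1))) = Add(Mul(17, Pow(z, -1)), Mul(Pow(z, -1), Add(-1, L), Add(6, z))))
Mul(Add(525, 148), Function('u')(-19, Function('p')(5, -5))) = Mul(Add(525, 148), Mul(Pow(5, -1), Add(11, Mul(6, -19), Mul(5, Add(-1, -19))))) = Mul(673, Mul(Rational(1, 5), Add(11, -114, Mul(5, -20)))) = Mul(673, Mul(Rational(1, 5), Add(11, -114, -100))) = Mul(673, Mul(Rational(1, 5), -203)) = Mul(673, Rational(-203, 5)) = Rational(-136619, 5)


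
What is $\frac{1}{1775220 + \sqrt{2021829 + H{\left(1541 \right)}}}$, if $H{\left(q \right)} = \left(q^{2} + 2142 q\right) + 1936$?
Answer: $\frac{443805}{787849587283} - \frac{\sqrt{1924817}}{1575699174566} \approx 5.6243 \cdot 10^{-7}$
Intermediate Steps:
$H{\left(q \right)} = 1936 + q^{2} + 2142 q$
$\frac{1}{1775220 + \sqrt{2021829 + H{\left(1541 \right)}}} = \frac{1}{1775220 + \sqrt{2021829 + \left(1936 + 1541^{2} + 2142 \cdot 1541\right)}} = \frac{1}{1775220 + \sqrt{2021829 + \left(1936 + 2374681 + 3300822\right)}} = \frac{1}{1775220 + \sqrt{2021829 + 5677439}} = \frac{1}{1775220 + \sqrt{7699268}} = \frac{1}{1775220 + 2 \sqrt{1924817}}$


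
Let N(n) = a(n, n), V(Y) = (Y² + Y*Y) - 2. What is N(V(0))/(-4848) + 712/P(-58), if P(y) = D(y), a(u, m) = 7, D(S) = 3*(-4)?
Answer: -95885/1616 ≈ -59.335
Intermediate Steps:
D(S) = -12
V(Y) = -2 + 2*Y² (V(Y) = (Y² + Y²) - 2 = 2*Y² - 2 = -2 + 2*Y²)
P(y) = -12
N(n) = 7
N(V(0))/(-4848) + 712/P(-58) = 7/(-4848) + 712/(-12) = 7*(-1/4848) + 712*(-1/12) = -7/4848 - 178/3 = -95885/1616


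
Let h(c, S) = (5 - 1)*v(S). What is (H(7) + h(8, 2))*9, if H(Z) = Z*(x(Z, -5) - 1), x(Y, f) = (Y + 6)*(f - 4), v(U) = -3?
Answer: -7542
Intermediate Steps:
h(c, S) = -12 (h(c, S) = (5 - 1)*(-3) = 4*(-3) = -12)
x(Y, f) = (-4 + f)*(6 + Y) (x(Y, f) = (6 + Y)*(-4 + f) = (-4 + f)*(6 + Y))
H(Z) = Z*(-55 - 9*Z) (H(Z) = Z*((-24 - 4*Z + 6*(-5) + Z*(-5)) - 1) = Z*((-24 - 4*Z - 30 - 5*Z) - 1) = Z*((-54 - 9*Z) - 1) = Z*(-55 - 9*Z))
(H(7) + h(8, 2))*9 = (-1*7*(55 + 9*7) - 12)*9 = (-1*7*(55 + 63) - 12)*9 = (-1*7*118 - 12)*9 = (-826 - 12)*9 = -838*9 = -7542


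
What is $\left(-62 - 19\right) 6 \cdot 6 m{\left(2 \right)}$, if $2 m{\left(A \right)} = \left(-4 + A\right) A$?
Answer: $5832$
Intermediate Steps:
$m{\left(A \right)} = \frac{A \left(-4 + A\right)}{2}$ ($m{\left(A \right)} = \frac{\left(-4 + A\right) A}{2} = \frac{A \left(-4 + A\right)}{2}$)
$\left(-62 - 19\right) 6 \cdot 6 m{\left(2 \right)} = \left(-62 - 19\right) 6 \cdot 6 \cdot \frac{1}{2} \cdot 2 \left(-4 + 2\right) = - 81 \cdot 36 \cdot \frac{1}{2} \cdot 2 \left(-2\right) = - 81 \cdot 36 \left(-2\right) = \left(-81\right) \left(-72\right) = 5832$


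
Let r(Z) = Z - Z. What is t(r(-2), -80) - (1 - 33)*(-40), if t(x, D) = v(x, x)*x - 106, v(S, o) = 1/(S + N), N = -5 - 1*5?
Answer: -1386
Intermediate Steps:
N = -10 (N = -5 - 5 = -10)
v(S, o) = 1/(-10 + S) (v(S, o) = 1/(S - 10) = 1/(-10 + S))
r(Z) = 0
t(x, D) = -106 + x/(-10 + x) (t(x, D) = x/(-10 + x) - 106 = -106 + x/(-10 + x))
t(r(-2), -80) - (1 - 33)*(-40) = 5*(212 - 21*0)/(-10 + 0) - (1 - 33)*(-40) = 5*(212 + 0)/(-10) - (-32)*(-40) = 5*(-1/10)*212 - 1*1280 = -106 - 1280 = -1386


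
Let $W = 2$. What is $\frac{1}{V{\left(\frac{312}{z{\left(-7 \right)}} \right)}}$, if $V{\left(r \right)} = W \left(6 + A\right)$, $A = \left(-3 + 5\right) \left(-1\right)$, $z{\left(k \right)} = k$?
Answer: $\frac{1}{8} \approx 0.125$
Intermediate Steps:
$A = -2$ ($A = 2 \left(-1\right) = -2$)
$V{\left(r \right)} = 8$ ($V{\left(r \right)} = 2 \left(6 - 2\right) = 2 \cdot 4 = 8$)
$\frac{1}{V{\left(\frac{312}{z{\left(-7 \right)}} \right)}} = \frac{1}{8}$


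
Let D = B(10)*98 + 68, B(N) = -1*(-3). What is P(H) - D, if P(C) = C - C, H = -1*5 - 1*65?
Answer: -362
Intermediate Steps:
B(N) = 3
H = -70 (H = -5 - 65 = -70)
D = 362 (D = 3*98 + 68 = 294 + 68 = 362)
P(C) = 0
P(H) - D = 0 - 1*362 = 0 - 362 = -362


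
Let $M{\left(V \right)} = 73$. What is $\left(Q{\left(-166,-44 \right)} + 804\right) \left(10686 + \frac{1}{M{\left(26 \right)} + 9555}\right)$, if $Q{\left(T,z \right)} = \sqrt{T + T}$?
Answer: $\frac{20679846609}{2407} + \frac{102884809 i \sqrt{83}}{4814} \approx 8.5916 \cdot 10^{6} + 1.9471 \cdot 10^{5} i$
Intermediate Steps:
$Q{\left(T,z \right)} = \sqrt{2} \sqrt{T}$ ($Q{\left(T,z \right)} = \sqrt{2 T} = \sqrt{2} \sqrt{T}$)
$\left(Q{\left(-166,-44 \right)} + 804\right) \left(10686 + \frac{1}{M{\left(26 \right)} + 9555}\right) = \left(\sqrt{2} \sqrt{-166} + 804\right) \left(10686 + \frac{1}{73 + 9555}\right) = \left(\sqrt{2} i \sqrt{166} + 804\right) \left(10686 + \frac{1}{9628}\right) = \left(2 i \sqrt{83} + 804\right) \left(10686 + \frac{1}{9628}\right) = \left(804 + 2 i \sqrt{83}\right) \frac{102884809}{9628} = \frac{20679846609}{2407} + \frac{102884809 i \sqrt{83}}{4814}$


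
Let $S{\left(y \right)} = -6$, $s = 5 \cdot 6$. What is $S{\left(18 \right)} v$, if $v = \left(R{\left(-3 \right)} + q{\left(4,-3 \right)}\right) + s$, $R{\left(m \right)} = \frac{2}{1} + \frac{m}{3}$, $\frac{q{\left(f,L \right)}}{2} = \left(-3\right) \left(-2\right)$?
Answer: $-258$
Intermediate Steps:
$s = 30$
$q{\left(f,L \right)} = 12$ ($q{\left(f,L \right)} = 2 \left(\left(-3\right) \left(-2\right)\right) = 2 \cdot 6 = 12$)
$R{\left(m \right)} = 2 + \frac{m}{3}$ ($R{\left(m \right)} = 2 \cdot 1 + m \frac{1}{3} = 2 + \frac{m}{3}$)
$v = 43$ ($v = \left(\left(2 + \frac{1}{3} \left(-3\right)\right) + 12\right) + 30 = \left(\left(2 - 1\right) + 12\right) + 30 = \left(1 + 12\right) + 30 = 13 + 30 = 43$)
$S{\left(18 \right)} v = \left(-6\right) 43 = -258$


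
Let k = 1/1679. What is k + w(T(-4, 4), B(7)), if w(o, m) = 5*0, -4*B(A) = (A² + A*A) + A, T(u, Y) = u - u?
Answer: 1/1679 ≈ 0.00059559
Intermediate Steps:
T(u, Y) = 0
B(A) = -A²/2 - A/4 (B(A) = -((A² + A*A) + A)/4 = -((A² + A²) + A)/4 = -(2*A² + A)/4 = -(A + 2*A²)/4 = -A²/2 - A/4)
w(o, m) = 0
k = 1/1679 ≈ 0.00059559
k + w(T(-4, 4), B(7)) = 1/1679 + 0 = 1/1679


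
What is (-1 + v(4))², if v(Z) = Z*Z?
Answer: 225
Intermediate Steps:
v(Z) = Z²
(-1 + v(4))² = (-1 + 4²)² = (-1 + 16)² = 15² = 225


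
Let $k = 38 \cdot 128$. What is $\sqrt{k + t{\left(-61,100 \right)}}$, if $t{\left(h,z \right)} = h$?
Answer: $\sqrt{4803} \approx 69.304$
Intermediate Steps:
$k = 4864$
$\sqrt{k + t{\left(-61,100 \right)}} = \sqrt{4864 - 61} = \sqrt{4803}$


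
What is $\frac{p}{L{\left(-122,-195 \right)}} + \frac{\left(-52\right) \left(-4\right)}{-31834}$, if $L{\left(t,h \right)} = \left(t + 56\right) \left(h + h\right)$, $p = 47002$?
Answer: $\frac{33884267}{18622890} \approx 1.8195$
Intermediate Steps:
$L{\left(t,h \right)} = 2 h \left(56 + t\right)$ ($L{\left(t,h \right)} = \left(56 + t\right) 2 h = 2 h \left(56 + t\right)$)
$\frac{p}{L{\left(-122,-195 \right)}} + \frac{\left(-52\right) \left(-4\right)}{-31834} = \frac{47002}{2 \left(-195\right) \left(56 - 122\right)} + \frac{\left(-52\right) \left(-4\right)}{-31834} = \frac{47002}{2 \left(-195\right) \left(-66\right)} + 208 \left(- \frac{1}{31834}\right) = \frac{47002}{25740} - \frac{104}{15917} = 47002 \cdot \frac{1}{25740} - \frac{104}{15917} = \frac{23501}{12870} - \frac{104}{15917} = \frac{33884267}{18622890}$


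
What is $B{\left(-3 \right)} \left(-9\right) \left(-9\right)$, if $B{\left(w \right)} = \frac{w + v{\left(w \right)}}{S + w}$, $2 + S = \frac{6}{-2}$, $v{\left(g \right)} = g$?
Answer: $\frac{243}{4} \approx 60.75$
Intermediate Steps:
$S = -5$ ($S = -2 + \frac{6}{-2} = -2 + 6 \left(- \frac{1}{2}\right) = -2 - 3 = -5$)
$B{\left(w \right)} = \frac{2 w}{-5 + w}$ ($B{\left(w \right)} = \frac{w + w}{-5 + w} = \frac{2 w}{-5 + w}$)
$B{\left(-3 \right)} \left(-9\right) \left(-9\right) = 2 \left(-3\right) \frac{1}{-5 - 3} \left(-9\right) \left(-9\right) = 2 \left(-3\right) \frac{1}{-8} \left(-9\right) \left(-9\right) = 2 \left(-3\right) \left(- \frac{1}{8}\right) \left(-9\right) \left(-9\right) = \frac{3}{4} \left(-9\right) \left(-9\right) = \left(- \frac{27}{4}\right) \left(-9\right) = \frac{243}{4}$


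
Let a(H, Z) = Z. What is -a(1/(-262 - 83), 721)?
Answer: -721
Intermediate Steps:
-a(1/(-262 - 83), 721) = -1*721 = -721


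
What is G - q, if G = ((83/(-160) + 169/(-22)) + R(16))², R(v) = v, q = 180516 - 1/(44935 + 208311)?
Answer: -70779462564454433/392227404800 ≈ -1.8046e+5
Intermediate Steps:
q = 45714954935/253246 (q = 180516 - 1/253246 = 45714954935/253246 ≈ 1.8052e+5)
G = 188430529/3097600 (G = ((83/(-160) + 169/(-22)) + 16)² = ((83*(-1/160) + 169*(-1/22)) + 16)² = ((-83/160 - 169/22) + 16)² = (-14433/1760 + 16)² = (13727/1760)² = 188430529/3097600 ≈ 60.831)
G - q = 188430529/3097600 - 1*45714954935/253246 = 188430529/3097600 - 45714954935/253246 = -70779462564454433/392227404800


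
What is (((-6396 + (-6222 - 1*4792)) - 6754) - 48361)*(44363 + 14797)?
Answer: -4290579000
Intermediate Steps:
(((-6396 + (-6222 - 1*4792)) - 6754) - 48361)*(44363 + 14797) = (((-6396 + (-6222 - 4792)) - 6754) - 48361)*59160 = (((-6396 - 11014) - 6754) - 48361)*59160 = ((-17410 - 6754) - 48361)*59160 = (-24164 - 48361)*59160 = -72525*59160 = -4290579000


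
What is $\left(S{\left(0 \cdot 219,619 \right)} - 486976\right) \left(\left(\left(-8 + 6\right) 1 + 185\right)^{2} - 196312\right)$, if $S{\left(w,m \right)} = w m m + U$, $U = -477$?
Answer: $79368559819$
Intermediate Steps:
$S{\left(w,m \right)} = -477 + w m^{2}$ ($S{\left(w,m \right)} = w m m - 477 = m w m - 477 = w m^{2} - 477 = -477 + w m^{2}$)
$\left(S{\left(0 \cdot 219,619 \right)} - 486976\right) \left(\left(\left(-8 + 6\right) 1 + 185\right)^{2} - 196312\right) = \left(\left(-477 + 0 \cdot 219 \cdot 619^{2}\right) - 486976\right) \left(\left(\left(-8 + 6\right) 1 + 185\right)^{2} - 196312\right) = \left(\left(-477 + 0 \cdot 383161\right) - 486976\right) \left(\left(\left(-2\right) 1 + 185\right)^{2} - 196312\right) = \left(\left(-477 + 0\right) - 486976\right) \left(\left(-2 + 185\right)^{2} - 196312\right) = \left(-477 - 486976\right) \left(183^{2} - 196312\right) = - 487453 \left(33489 - 196312\right) = \left(-487453\right) \left(-162823\right) = 79368559819$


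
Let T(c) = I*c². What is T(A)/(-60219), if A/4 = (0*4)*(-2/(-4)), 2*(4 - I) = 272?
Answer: 0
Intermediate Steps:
I = -132 (I = 4 - ½*272 = 4 - 136 = -132)
A = 0 (A = 4*((0*4)*(-2/(-4))) = 4*(0*(-2*(-¼))) = 4*(0*(½)) = 4*0 = 0)
T(c) = -132*c²
T(A)/(-60219) = -132*0²/(-60219) = -132*0*(-1/60219) = 0*(-1/60219) = 0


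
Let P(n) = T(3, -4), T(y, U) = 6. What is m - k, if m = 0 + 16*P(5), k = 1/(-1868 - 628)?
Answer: 239617/2496 ≈ 96.000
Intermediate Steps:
P(n) = 6
k = -1/2496 (k = 1/(-2496) = -1/2496 ≈ -0.00040064)
m = 96 (m = 0 + 16*6 = 0 + 96 = 96)
m - k = 96 - 1*(-1/2496) = 96 + 1/2496 = 239617/2496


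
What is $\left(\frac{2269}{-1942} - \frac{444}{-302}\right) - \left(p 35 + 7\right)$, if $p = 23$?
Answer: $- \frac{238023999}{293242} \approx -811.7$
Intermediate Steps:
$\left(\frac{2269}{-1942} - \frac{444}{-302}\right) - \left(p 35 + 7\right) = \left(\frac{2269}{-1942} - \frac{444}{-302}\right) - \left(23 \cdot 35 + 7\right) = \left(2269 \left(- \frac{1}{1942}\right) - - \frac{222}{151}\right) - \left(805 + 7\right) = \left(- \frac{2269}{1942} + \frac{222}{151}\right) - 812 = \frac{88505}{293242} - 812 = - \frac{238023999}{293242}$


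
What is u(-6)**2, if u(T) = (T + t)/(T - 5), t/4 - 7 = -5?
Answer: 4/121 ≈ 0.033058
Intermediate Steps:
t = 8 (t = 28 + 4*(-5) = 28 - 20 = 8)
u(T) = (8 + T)/(-5 + T) (u(T) = (T + 8)/(T - 5) = (8 + T)/(-5 + T))
u(-6)**2 = ((8 - 6)/(-5 - 6))**2 = (2/(-11))**2 = (-1/11*2)**2 = (-2/11)**2 = 4/121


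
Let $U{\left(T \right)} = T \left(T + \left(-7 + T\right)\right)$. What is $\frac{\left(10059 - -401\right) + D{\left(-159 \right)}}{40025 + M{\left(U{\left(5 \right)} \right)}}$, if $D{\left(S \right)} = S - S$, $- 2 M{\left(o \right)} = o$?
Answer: $\frac{4184}{16007} \approx 0.26139$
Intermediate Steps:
$U{\left(T \right)} = T \left(-7 + 2 T\right)$
$M{\left(o \right)} = - \frac{o}{2}$
$D{\left(S \right)} = 0$
$\frac{\left(10059 - -401\right) + D{\left(-159 \right)}}{40025 + M{\left(U{\left(5 \right)} \right)}} = \frac{\left(10059 - -401\right) + 0}{40025 - \frac{5 \left(-7 + 2 \cdot 5\right)}{2}} = \frac{\left(10059 + 401\right) + 0}{40025 - \frac{5 \left(-7 + 10\right)}{2}} = \frac{10460 + 0}{40025 - \frac{5 \cdot 3}{2}} = \frac{10460}{40025 - \frac{15}{2}} = \frac{10460}{\frac{80035}{2}} = 10460 \cdot \frac{2}{80035} = \frac{4184}{16007}$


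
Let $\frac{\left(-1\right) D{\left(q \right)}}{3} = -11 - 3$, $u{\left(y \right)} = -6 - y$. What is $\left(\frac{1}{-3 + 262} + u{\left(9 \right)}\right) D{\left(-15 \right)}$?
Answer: $- \frac{23304}{37} \approx -629.84$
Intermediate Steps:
$D{\left(q \right)} = 42$ ($D{\left(q \right)} = - 3 \left(-11 - 3\right) = \left(-3\right) \left(-14\right) = 42$)
$\left(\frac{1}{-3 + 262} + u{\left(9 \right)}\right) D{\left(-15 \right)} = \left(\frac{1}{-3 + 262} - 15\right) 42 = \left(\frac{1}{259} - 15\right) 42 = \left(- \frac{3884}{259}\right) 42 = - \frac{23304}{37}$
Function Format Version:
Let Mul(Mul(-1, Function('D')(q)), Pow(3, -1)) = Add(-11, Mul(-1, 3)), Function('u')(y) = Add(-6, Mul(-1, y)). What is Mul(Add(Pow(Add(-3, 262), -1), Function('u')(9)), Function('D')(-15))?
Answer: Rational(-23304, 37) ≈ -629.84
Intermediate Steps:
Function('D')(q) = 42 (Function('D')(q) = Mul(-3, Add(-11, Mul(-1, 3))) = Mul(-3, Add(-11, -3)) = Mul(-3, -14) = 42)
Mul(Add(Pow(Add(-3, 262), -1), Function('u')(9)), Function('D')(-15)) = Mul(Add(Pow(Add(-3, 262), -1), Add(-6, Mul(-1, 9))), 42) = Mul(Add(Pow(259, -1), Add(-6, -9)), 42) = Mul(Add(Rational(1, 259), -15), 42) = Mul(Rational(-3884, 259), 42) = Rational(-23304, 37)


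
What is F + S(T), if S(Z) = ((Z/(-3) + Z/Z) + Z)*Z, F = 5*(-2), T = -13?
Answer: 269/3 ≈ 89.667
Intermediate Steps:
F = -10
S(Z) = Z*(1 + 2*Z/3) (S(Z) = ((Z*(-⅓) + 1) + Z)*Z = ((-Z/3 + 1) + Z)*Z = ((1 - Z/3) + Z)*Z = (1 + 2*Z/3)*Z = Z*(1 + 2*Z/3))
F + S(T) = -10 + (⅓)*(-13)*(3 + 2*(-13)) = -10 + (⅓)*(-13)*(3 - 26) = -10 + (⅓)*(-13)*(-23) = -10 + 299/3 = 269/3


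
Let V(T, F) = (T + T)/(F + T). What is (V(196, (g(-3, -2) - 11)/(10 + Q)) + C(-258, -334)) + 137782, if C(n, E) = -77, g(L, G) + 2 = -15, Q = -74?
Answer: 61830441/449 ≈ 1.3771e+5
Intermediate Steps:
g(L, G) = -17 (g(L, G) = -2 - 15 = -17)
V(T, F) = 2*T/(F + T) (V(T, F) = (2*T)/(F + T) = 2*T/(F + T))
(V(196, (g(-3, -2) - 11)/(10 + Q)) + C(-258, -334)) + 137782 = (2*196/((-17 - 11)/(10 - 74) + 196) - 77) + 137782 = (2*196/(-28/(-64) + 196) - 77) + 137782 = (2*196/(-28*(-1/64) + 196) - 77) + 137782 = (2*196/(7/16 + 196) - 77) + 137782 = (2*196/(3143/16) - 77) + 137782 = (2*196*(16/3143) - 77) + 137782 = (896/449 - 77) + 137782 = -33677/449 + 137782 = 61830441/449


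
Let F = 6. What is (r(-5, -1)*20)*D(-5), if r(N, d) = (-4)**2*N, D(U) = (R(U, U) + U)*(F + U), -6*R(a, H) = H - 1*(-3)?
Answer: 22400/3 ≈ 7466.7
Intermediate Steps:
R(a, H) = -1/2 - H/6 (R(a, H) = -(H - 1*(-3))/6 = -(H + 3)/6 = -(3 + H)/6 = -1/2 - H/6)
D(U) = (6 + U)*(-1/2 + 5*U/6) (D(U) = ((-1/2 - U/6) + U)*(6 + U) = (-1/2 + 5*U/6)*(6 + U) = (6 + U)*(-1/2 + 5*U/6))
r(N, d) = 16*N
(r(-5, -1)*20)*D(-5) = ((16*(-5))*20)*(-3 + (5/6)*(-5)**2 + (9/2)*(-5)) = (-80*20)*(-3 + (5/6)*25 - 45/2) = -1600*(-3 + 125/6 - 45/2) = -1600*(-14/3) = 22400/3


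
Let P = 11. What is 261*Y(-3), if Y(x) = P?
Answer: 2871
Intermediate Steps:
Y(x) = 11
261*Y(-3) = 261*11 = 2871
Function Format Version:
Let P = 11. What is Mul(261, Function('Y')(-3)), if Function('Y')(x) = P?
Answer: 2871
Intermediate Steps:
Function('Y')(x) = 11
Mul(261, Function('Y')(-3)) = Mul(261, 11) = 2871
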